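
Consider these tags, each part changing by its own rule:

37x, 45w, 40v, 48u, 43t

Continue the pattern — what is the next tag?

First component goes 37, 45, 40, 48, 43 → 51 (alternating steps +8, −5, +8, −5, …).
Letter — letters move back 1 place in the alphabet: x, w, v, u, t → s.
Putting it together: 51s.

51s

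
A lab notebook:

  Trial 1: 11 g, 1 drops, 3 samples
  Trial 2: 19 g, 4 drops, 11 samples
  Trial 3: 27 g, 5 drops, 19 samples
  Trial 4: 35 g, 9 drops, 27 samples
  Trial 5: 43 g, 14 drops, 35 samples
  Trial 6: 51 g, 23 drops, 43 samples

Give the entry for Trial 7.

59 g, 37 drops, 51 samples

G — +8 each step: 11, 19, 27, 35, 43, 51 → 59.
Drops: each term is the sum of the two before it, so 1, 4, 5, 9, 14, 23 → 37.
Samples — always the previous value of the g: 3, 11, 19, 27, 35, 43 → 51.
Combining the parts gives 59 g, 37 drops, 51 samples.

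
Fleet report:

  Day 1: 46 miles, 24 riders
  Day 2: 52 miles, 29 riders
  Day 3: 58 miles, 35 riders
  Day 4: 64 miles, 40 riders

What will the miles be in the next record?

Miles: 46, 52, 58, 64 → 70 (+6 each step).

70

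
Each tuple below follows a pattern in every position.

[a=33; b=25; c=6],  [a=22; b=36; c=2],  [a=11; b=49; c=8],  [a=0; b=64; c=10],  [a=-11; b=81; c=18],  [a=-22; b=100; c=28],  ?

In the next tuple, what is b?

121

B — perfect squares: 5², 6², 7², …: 25, 36, 49, 64, 81, 100 → 121.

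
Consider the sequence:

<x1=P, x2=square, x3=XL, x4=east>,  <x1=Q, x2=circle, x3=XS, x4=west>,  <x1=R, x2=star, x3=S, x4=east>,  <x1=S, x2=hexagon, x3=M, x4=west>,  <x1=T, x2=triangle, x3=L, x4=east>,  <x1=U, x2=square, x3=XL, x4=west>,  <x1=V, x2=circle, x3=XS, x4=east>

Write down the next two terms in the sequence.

<x1=W, x2=star, x3=S, x4=west>, <x1=X, x2=hexagon, x3=M, x4=east>

For the x1, letters move forward 1 place in the alphabet: P, Q, R, S, T, U, V → W → X.
X2: square, circle, star, hexagon, triangle, square, circle → star → hexagon (repeats square → circle → star → hexagon → triangle).
X3: repeats XL → XS → S → M → L; XL, XS, S, M, L, XL, XS → S → M.
X4: east, west, east, west, east, west, east → west → east (alternates east ↔ west).
So the next two terms are <x1=W, x2=star, x3=S, x4=west> and <x1=X, x2=hexagon, x3=M, x4=east>.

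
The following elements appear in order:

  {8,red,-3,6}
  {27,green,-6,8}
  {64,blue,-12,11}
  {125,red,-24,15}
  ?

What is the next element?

First slot: perfect cubes: 2³, 3³, 4³, …; 8, 27, 64, 125 → 216.
Colour goes red, green, blue, red → green (repeats red → green → blue).
Third slot goes -3, -6, -12, -24 → -48 (×2 each step).
For the fourth slot, differences are 2, 3, 4, … (increasing by 1 each time): 6, 8, 11, 15 → 20.
Combining the parts gives {216,green,-48,20}.

{216,green,-48,20}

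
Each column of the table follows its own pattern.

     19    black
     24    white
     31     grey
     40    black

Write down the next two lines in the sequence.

51  white; 64  grey

For the first component, differences are 5, 7, 9, … (increasing by 2 each time): 19, 24, 31, 40 → 51 → 64.
Shade: black, white, grey, black → white → grey (repeats black → white → grey).
So the next two lines are 51  white and 64  grey.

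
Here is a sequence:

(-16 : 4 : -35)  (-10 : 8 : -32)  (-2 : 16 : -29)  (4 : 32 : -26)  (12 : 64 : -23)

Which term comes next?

First component: alternating steps +6, +8, +6, +8, …, so -16, -10, -2, 4, 12 → 18.
Second component goes 4, 8, 16, 32, 64 → 128 (×2 each step).
Third component: +3 each step, so -35, -32, -29, -26, -23 → -20.
So the next term is (18 : 128 : -20).

(18 : 128 : -20)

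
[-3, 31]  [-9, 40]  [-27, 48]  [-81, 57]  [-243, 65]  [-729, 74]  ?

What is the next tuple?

First component goes -3, -9, -27, -81, -243, -729 → -2187 (×3 each step).
For the second component, alternating steps +9, +8, +9, +8, …: 31, 40, 48, 57, 65, 74 → 82.
Combining the parts gives [-2187, 82].

[-2187, 82]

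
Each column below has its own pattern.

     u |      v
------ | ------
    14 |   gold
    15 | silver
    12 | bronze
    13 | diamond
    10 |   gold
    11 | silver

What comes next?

8  bronze

Column u: alternating steps +1, −3, +1, −3, …, so 14, 15, 12, 13, 10, 11 → 8.
Column v goes gold, silver, bronze, diamond, gold, silver → bronze (repeats gold → silver → bronze → diamond).
So the next row is 8  bronze.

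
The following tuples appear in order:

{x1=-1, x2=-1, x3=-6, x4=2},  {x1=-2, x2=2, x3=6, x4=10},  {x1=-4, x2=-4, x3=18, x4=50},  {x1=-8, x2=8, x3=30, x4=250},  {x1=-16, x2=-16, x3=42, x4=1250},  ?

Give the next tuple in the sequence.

X1: ×2 each step, so -1, -2, -4, -8, -16 → -32.
X2 — ×(-2) each step: -1, 2, -4, 8, -16 → 32.
X3: -6, 6, 18, 30, 42 → 54 (+12 each step).
For the x4, ×5 each step: 2, 10, 50, 250, 1250 → 6250.
So the next tuple is {x1=-32, x2=32, x3=54, x4=6250}.

{x1=-32, x2=32, x3=54, x4=6250}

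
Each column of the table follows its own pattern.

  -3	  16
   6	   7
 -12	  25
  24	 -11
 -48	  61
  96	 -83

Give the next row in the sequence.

First component: ×(-2) each step; -3, 6, -12, 24, -48, 96 → -192.
Second component goes 16, 7, 25, -11, 61, -83 → 205 (together with the first component always sums to 13).
Putting it together: -192  205.

-192  205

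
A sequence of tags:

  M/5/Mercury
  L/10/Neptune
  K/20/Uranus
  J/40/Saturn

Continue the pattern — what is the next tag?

Letter goes M, L, K, J → I (letters move back 1 place in the alphabet).
For the second component, ×2 each step: 5, 10, 20, 40 → 80.
Planet: Mercury, Neptune, Uranus, Saturn → Jupiter (runs backward through the planets Mercury→Neptune).
So the next tag is I/80/Jupiter.

I/80/Jupiter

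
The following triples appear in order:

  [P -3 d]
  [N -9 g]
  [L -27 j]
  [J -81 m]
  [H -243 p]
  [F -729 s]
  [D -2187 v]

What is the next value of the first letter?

First letter goes P, N, L, J, H, F, D → B (letters move back 2 places in the alphabet).

B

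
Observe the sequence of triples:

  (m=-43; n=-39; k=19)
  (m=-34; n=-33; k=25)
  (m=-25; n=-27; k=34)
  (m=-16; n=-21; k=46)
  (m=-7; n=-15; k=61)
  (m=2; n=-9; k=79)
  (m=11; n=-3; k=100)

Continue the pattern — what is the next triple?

M: +9 each step, so -43, -34, -25, -16, -7, 2, 11 → 20.
N — +6 each step: -39, -33, -27, -21, -15, -9, -3 → 3.
K — differences are 6, 9, 12, … (increasing by 3 each time): 19, 25, 34, 46, 61, 79, 100 → 124.
Combining the parts gives (m=20; n=3; k=124).

(m=20; n=3; k=124)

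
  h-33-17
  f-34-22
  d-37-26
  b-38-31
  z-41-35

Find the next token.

x-42-40

Letter — letters move back 2 places in the alphabet, wrapping A→Z: h, f, d, b, z → x.
For the second component, alternating steps +1, +3, +1, +3, …: 33, 34, 37, 38, 41 → 42.
Third component: alternating steps +5, +4, +5, +4, …, so 17, 22, 26, 31, 35 → 40.
Putting it together: x-42-40.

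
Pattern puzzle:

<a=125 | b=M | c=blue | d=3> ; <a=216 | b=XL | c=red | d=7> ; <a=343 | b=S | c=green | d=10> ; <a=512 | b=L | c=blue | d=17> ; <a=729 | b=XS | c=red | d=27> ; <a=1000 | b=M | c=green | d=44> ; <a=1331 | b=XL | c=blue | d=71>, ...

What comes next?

For the a, perfect cubes: 5³, 6³, 7³, …: 125, 216, 343, 512, 729, 1000, 1331 → 1728.
B — repeats M → XL → S → L → XS: M, XL, S, L, XS, M, XL → S.
C: repeats blue → red → green; blue, red, green, blue, red, green, blue → red.
D: each term is the sum of the two before it; 3, 7, 10, 17, 27, 44, 71 → 115.
So the next element is <a=1728 | b=S | c=red | d=115>.

<a=1728 | b=S | c=red | d=115>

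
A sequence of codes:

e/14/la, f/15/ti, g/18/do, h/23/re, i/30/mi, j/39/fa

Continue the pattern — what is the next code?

Letter: e, f, g, h, i, j → k (letters move forward 1 place in the alphabet).
Second component: differences are 1, 3, 5, … (increasing by 2 each time); 14, 15, 18, 23, 30, 39 → 50.
For the note, runs through the solfège scale do→ti: la, ti, do, re, mi, fa → sol.
Combining the parts gives k/50/sol.

k/50/sol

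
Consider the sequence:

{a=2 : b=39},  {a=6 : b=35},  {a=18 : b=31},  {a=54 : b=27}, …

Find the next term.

{a=162 : b=23}

A — ×3 each step: 2, 6, 18, 54 → 162.
B: −4 each step; 39, 35, 31, 27 → 23.
Combining the parts gives {a=162 : b=23}.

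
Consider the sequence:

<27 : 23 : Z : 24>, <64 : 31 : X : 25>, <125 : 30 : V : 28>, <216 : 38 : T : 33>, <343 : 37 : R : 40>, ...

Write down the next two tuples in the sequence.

<512 : 45 : P : 49>, <729 : 44 : N : 60>

First coordinate: 27, 64, 125, 216, 343 → 512 → 729 (perfect cubes: 3³, 4³, 5³, …).
For the second coordinate, alternating steps +8, −1, +8, −1, …: 23, 31, 30, 38, 37 → 45 → 44.
Letter — letters move back 2 places in the alphabet: Z, X, V, T, R → P → N.
For the fourth coordinate, differences are 1, 3, 5, … (increasing by 2 each time): 24, 25, 28, 33, 40 → 49 → 60.
So the next two tuples are <512 : 45 : P : 49> and <729 : 44 : N : 60>.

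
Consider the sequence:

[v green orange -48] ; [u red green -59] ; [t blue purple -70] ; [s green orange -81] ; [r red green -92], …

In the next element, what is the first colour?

For the first colour, repeats green → red → blue: green, red, blue, green, red → blue.

blue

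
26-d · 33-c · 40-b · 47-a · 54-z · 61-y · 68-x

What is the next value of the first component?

75

First component: 26, 33, 40, 47, 54, 61, 68 → 75 (+7 each step).
For the letter, letters move back 1 place in the alphabet, wrapping A→Z: d, c, b, a, z, y, x → w.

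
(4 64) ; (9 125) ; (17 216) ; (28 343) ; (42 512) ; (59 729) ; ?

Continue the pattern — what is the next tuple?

First part: differences are 5, 8, 11, … (increasing by 3 each time); 4, 9, 17, 28, 42, 59 → 79.
Second part: perfect cubes: 4³, 5³, 6³, …, so 64, 125, 216, 343, 512, 729 → 1000.
Putting it together: (79 1000).

(79 1000)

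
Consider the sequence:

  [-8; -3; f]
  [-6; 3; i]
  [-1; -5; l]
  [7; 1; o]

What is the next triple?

First coordinate — differences are 2, 5, 8, … (increasing by 3 each time): -8, -6, -1, 7 → 18.
Second coordinate: -3, 3, -5, 1 → -7 (alternating steps +6, −8, +6, −8, …).
Letter goes f, i, l, o → r (letters move forward 3 places in the alphabet).
Putting it together: [18; -7; r].

[18; -7; r]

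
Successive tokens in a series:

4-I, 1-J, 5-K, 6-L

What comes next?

First component — each term is the sum of the two before it: 4, 1, 5, 6 → 11.
Letter: I, J, K, L → M (letters move forward 1 place in the alphabet).
So the next token is 11-M.

11-M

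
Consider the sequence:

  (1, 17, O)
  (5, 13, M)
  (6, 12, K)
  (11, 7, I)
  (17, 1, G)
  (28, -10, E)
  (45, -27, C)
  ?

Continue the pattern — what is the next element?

(73, -55, A)

First coordinate: 1, 5, 6, 11, 17, 28, 45 → 73 (each term is the sum of the two before it).
For the second coordinate, together with the first coordinate always sums to 18: 17, 13, 12, 7, 1, -10, -27 → -55.
Letter: letters move back 2 places in the alphabet, so O, M, K, I, G, E, C → A.
Combining the parts gives (73, -55, A).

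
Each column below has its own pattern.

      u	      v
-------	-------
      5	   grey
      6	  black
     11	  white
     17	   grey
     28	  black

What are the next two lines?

45  white; 73  grey

For the column u, each term is the sum of the two before it: 5, 6, 11, 17, 28 → 45 → 73.
For the column v, repeats grey → black → white: grey, black, white, grey, black → white → grey.
Putting the parts together: 45  white and then 73  grey.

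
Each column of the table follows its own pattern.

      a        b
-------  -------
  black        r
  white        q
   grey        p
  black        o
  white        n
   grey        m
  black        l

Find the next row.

For the column a, repeats black → white → grey: black, white, grey, black, white, grey, black → white.
Column b: r, q, p, o, n, m, l → k (letters move back 1 place in the alphabet).
Putting it together: white  k.

white  k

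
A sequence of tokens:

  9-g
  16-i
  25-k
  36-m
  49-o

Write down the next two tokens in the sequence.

First component: 9, 16, 25, 36, 49 → 64 → 81 (perfect squares: 3², 4², 5², …).
Letter — letters move forward 2 places in the alphabet: g, i, k, m, o → q → s.
Putting the parts together: 64-q and then 81-s.

64-q, 81-s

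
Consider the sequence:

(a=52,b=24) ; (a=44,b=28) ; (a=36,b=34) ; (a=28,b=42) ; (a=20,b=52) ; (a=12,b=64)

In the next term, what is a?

A goes 52, 44, 36, 28, 20, 12 → 4 (−8 each step).

4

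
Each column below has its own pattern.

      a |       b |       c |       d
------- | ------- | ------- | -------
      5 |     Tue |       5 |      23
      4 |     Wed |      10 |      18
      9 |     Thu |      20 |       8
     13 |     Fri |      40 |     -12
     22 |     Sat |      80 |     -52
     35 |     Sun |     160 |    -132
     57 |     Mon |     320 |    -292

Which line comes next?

Column a — each term is the sum of the two before it: 5, 4, 9, 13, 22, 35, 57 → 92.
Column b: runs through the weekdays Mon→Sun; Tue, Wed, Thu, Fri, Sat, Sun, Mon → Tue.
Column c: ×2 each step; 5, 10, 20, 40, 80, 160, 320 → 640.
Column d goes 23, 18, 8, -12, -52, -132, -292 → -612 (together with the column c always sums to 28).
So the next line is 92  Tue  640  -612.

92  Tue  640  -612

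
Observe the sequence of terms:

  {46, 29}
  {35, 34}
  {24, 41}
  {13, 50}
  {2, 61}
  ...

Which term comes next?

For the first entry, −11 each step: 46, 35, 24, 13, 2 → -9.
For the second entry, differences are 5, 7, 9, … (increasing by 2 each time): 29, 34, 41, 50, 61 → 74.
So the next term is {-9, 74}.

{-9, 74}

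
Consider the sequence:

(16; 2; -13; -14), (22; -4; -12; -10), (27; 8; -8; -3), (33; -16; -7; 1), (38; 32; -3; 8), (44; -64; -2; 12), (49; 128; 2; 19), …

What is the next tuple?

First component: 16, 22, 27, 33, 38, 44, 49 → 55 (alternating steps +6, +5, +6, +5, …).
Second component: ×(-2) each step; 2, -4, 8, -16, 32, -64, 128 → -256.
Third component goes -13, -12, -8, -7, -3, -2, 2 → 3 (alternating steps +1, +4, +1, +4, …).
Fourth component goes -14, -10, -3, 1, 8, 12, 19 → 23 (alternating steps +4, +7, +4, +7, …).
Putting it together: (55; -256; 3; 23).

(55; -256; 3; 23)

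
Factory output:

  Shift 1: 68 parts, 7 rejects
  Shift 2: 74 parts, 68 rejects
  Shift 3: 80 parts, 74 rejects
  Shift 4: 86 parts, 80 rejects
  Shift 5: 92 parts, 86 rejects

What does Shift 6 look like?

Parts: +6 each step; 68, 74, 80, 86, 92 → 98.
Rejects: always the previous value of the parts, so 7, 68, 74, 80, 86 → 92.
Combining the parts gives 98 parts, 92 rejects.

98 parts, 92 rejects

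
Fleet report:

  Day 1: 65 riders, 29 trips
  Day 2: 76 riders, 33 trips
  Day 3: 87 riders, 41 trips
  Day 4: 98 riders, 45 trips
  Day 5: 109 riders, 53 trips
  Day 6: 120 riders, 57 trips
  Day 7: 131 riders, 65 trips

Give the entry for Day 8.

142 riders, 69 trips

Riders goes 65, 76, 87, 98, 109, 120, 131 → 142 (+11 each step).
Trips: 29, 33, 41, 45, 53, 57, 65 → 69 (alternating steps +4, +8, +4, +8, …).
So the next record is 142 riders, 69 trips.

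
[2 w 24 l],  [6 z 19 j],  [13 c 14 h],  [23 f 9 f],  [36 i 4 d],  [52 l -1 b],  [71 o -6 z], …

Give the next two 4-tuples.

[93 r -11 x], [118 u -16 v]

For the first slot, differences are 4, 7, 10, … (increasing by 3 each time): 2, 6, 13, 23, 36, 52, 71 → 93 → 118.
First letter — letters move forward 3 places in the alphabet, wrapping Z→A: w, z, c, f, i, l, o → r → u.
Third slot: −5 each step, so 24, 19, 14, 9, 4, -1, -6 → -11 → -16.
Second letter: letters move back 2 places in the alphabet, wrapping A→Z; l, j, h, f, d, b, z → x → v.
Putting the parts together: [93 r -11 x] and then [118 u -16 v].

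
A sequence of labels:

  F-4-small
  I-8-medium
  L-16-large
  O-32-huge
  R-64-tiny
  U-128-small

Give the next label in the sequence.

X-256-medium

Letter goes F, I, L, O, R, U → X (letters move forward 3 places in the alphabet).
Second component goes 4, 8, 16, 32, 64, 128 → 256 (×2 each step).
Size: repeats small → medium → large → huge → tiny; small, medium, large, huge, tiny, small → medium.
So the next label is X-256-medium.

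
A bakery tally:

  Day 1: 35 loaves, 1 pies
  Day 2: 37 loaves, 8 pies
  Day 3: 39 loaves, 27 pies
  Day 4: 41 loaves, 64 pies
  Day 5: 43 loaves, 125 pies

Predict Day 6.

Loaves: +2 each step, so 35, 37, 39, 41, 43 → 45.
Pies: 1, 8, 27, 64, 125 → 216 (perfect cubes: 1³, 2³, 3³, …).
Putting it together: 45 loaves, 216 pies.

45 loaves, 216 pies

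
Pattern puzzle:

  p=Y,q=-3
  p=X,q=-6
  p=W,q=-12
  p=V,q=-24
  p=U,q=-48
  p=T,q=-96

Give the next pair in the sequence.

P: Y, X, W, V, U, T → S (letters move back 1 place in the alphabet).
Q: ×2 each step; -3, -6, -12, -24, -48, -96 → -192.
Putting it together: p=S,q=-192.

p=S,q=-192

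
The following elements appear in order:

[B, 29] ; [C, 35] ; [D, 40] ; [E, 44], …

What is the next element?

Letter: B, C, D, E → F (letters move forward 1 place in the alphabet).
Second entry: 29, 35, 40, 44 → 47 (differences are 6, 5, 4, … (decreasing by 1 each time)).
Combining the parts gives [F, 47].

[F, 47]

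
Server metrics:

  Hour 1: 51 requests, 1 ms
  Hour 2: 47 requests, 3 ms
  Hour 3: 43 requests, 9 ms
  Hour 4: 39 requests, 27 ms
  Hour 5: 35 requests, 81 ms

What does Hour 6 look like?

Requests: −4 each step, so 51, 47, 43, 39, 35 → 31.
Ms: 1, 3, 9, 27, 81 → 243 (×3 each step).
Combining the parts gives 31 requests, 243 ms.

31 requests, 243 ms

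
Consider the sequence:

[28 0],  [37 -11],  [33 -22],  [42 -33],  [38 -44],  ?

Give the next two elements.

[47 -55], [43 -66]

First slot: alternating steps +9, −4, +9, −4, …, so 28, 37, 33, 42, 38 → 47 → 43.
Second slot: −11 each step; 0, -11, -22, -33, -44 → -55 → -66.
So the next two elements are [47 -55] and [43 -66].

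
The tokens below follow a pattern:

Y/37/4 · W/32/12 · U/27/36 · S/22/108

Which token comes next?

Q/17/324

For the letter, letters move back 2 places in the alphabet: Y, W, U, S → Q.
For the second component, −5 each step: 37, 32, 27, 22 → 17.
Third component: ×3 each step, so 4, 12, 36, 108 → 324.
Combining the parts gives Q/17/324.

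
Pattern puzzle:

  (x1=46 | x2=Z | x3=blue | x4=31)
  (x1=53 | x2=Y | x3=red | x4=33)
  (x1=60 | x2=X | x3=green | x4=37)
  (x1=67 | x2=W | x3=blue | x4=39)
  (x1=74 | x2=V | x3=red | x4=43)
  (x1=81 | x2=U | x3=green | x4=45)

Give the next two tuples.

For the x1, +7 each step: 46, 53, 60, 67, 74, 81 → 88 → 95.
X2: Z, Y, X, W, V, U → T → S (letters move back 1 place in the alphabet).
X3 — repeats blue → red → green: blue, red, green, blue, red, green → blue → red.
X4: 31, 33, 37, 39, 43, 45 → 49 → 51 (alternating steps +2, +4, +2, +4, …).
So the next two tuples are (x1=88 | x2=T | x3=blue | x4=49) and (x1=95 | x2=S | x3=red | x4=51).

(x1=88 | x2=T | x3=blue | x4=49), (x1=95 | x2=S | x3=red | x4=51)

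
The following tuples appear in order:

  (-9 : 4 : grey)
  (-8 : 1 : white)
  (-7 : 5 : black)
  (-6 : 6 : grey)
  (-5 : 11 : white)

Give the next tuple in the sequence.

For the first component, +1 each step: -9, -8, -7, -6, -5 → -4.
Second component: 4, 1, 5, 6, 11 → 17 (each term is the sum of the two before it).
For the shade, repeats grey → white → black: grey, white, black, grey, white → black.
Putting it together: (-4 : 17 : black).

(-4 : 17 : black)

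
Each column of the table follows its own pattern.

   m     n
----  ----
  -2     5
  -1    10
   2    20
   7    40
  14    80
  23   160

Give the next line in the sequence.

Column m goes -2, -1, 2, 7, 14, 23 → 34 (differences are 1, 3, 5, … (increasing by 2 each time)).
Column n goes 5, 10, 20, 40, 80, 160 → 320 (×2 each step).
Combining the parts gives 34  320.

34  320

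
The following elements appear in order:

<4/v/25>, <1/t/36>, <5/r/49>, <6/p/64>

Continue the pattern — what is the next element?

<11/n/81>

First component: each term is the sum of the two before it, so 4, 1, 5, 6 → 11.
Letter: letters move back 2 places in the alphabet; v, t, r, p → n.
For the third component, perfect squares: 5², 6², 7², …: 25, 36, 49, 64 → 81.
So the next element is <11/n/81>.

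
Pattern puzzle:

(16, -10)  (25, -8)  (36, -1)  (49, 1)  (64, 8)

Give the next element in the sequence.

(81, 10)

First component: perfect squares: 4², 5², 6², …, so 16, 25, 36, 49, 64 → 81.
Second component: alternating steps +2, +7, +2, +7, …, so -10, -8, -1, 1, 8 → 10.
So the next element is (81, 10).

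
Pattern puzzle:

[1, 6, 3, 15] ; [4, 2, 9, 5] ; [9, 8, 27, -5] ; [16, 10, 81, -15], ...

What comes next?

[25, 18, 243, -25]

First part: perfect squares: 1², 2², 3², …; 1, 4, 9, 16 → 25.
Second part: each term is the sum of the two before it; 6, 2, 8, 10 → 18.
Third part goes 3, 9, 27, 81 → 243 (×3 each step).
Fourth part: −10 each step, so 15, 5, -5, -15 → -25.
So the next element is [25, 18, 243, -25].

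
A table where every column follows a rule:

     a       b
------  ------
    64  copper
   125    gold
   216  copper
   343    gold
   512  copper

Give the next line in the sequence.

729  gold

Column a goes 64, 125, 216, 343, 512 → 729 (perfect cubes: 4³, 5³, 6³, …).
Column b: alternates copper ↔ gold, so copper, gold, copper, gold, copper → gold.
So the next line is 729  gold.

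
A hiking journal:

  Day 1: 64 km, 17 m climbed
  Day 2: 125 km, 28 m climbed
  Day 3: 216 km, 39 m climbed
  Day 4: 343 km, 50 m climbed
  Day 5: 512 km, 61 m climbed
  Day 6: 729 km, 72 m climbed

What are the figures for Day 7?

1000 km, 83 m climbed

For the km, perfect cubes: 4³, 5³, 6³, …: 64, 125, 216, 343, 512, 729 → 1000.
For the m climbed, +11 each step: 17, 28, 39, 50, 61, 72 → 83.
Putting it together: 1000 km, 83 m climbed.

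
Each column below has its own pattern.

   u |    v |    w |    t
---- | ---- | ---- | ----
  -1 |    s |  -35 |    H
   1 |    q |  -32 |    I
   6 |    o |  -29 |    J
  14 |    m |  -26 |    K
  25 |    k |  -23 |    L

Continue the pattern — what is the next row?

For the column u, differences are 2, 5, 8, … (increasing by 3 each time): -1, 1, 6, 14, 25 → 39.
Column v goes s, q, o, m, k → i (letters move back 2 places in the alphabet).
Column w — +3 each step: -35, -32, -29, -26, -23 → -20.
For the column t, letters move forward 1 place in the alphabet: H, I, J, K, L → M.
Putting it together: 39  i  -20  M.

39  i  -20  M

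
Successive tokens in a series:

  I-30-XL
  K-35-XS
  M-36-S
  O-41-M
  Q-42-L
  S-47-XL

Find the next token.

Letter — letters move forward 2 places in the alphabet: I, K, M, O, Q, S → U.
Second component: alternating steps +5, +1, +5, +1, …, so 30, 35, 36, 41, 42, 47 → 48.
For the size, repeats XL → XS → S → M → L: XL, XS, S, M, L, XL → XS.
Combining the parts gives U-48-XS.

U-48-XS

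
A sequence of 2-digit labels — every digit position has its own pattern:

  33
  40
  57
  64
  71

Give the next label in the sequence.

88

First digit goes 3, 4, 5, 6, 7 → 8 (+1 each step, mod 10).
Second digit: −3 each step, mod 10, so 3, 0, 7, 4, 1 → 8.
Combining the parts gives 88.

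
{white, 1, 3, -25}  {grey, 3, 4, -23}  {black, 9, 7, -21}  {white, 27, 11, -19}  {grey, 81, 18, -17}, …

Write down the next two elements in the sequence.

{black, 243, 29, -15}, {white, 729, 47, -13}

Shade: repeats white → grey → black; white, grey, black, white, grey → black → white.
For the second value, ×3 each step: 1, 3, 9, 27, 81 → 243 → 729.
For the third value, each term is the sum of the two before it: 3, 4, 7, 11, 18 → 29 → 47.
Fourth value: +2 each step, so -25, -23, -21, -19, -17 → -15 → -13.
Putting the parts together: {black, 243, 29, -15} and then {white, 729, 47, -13}.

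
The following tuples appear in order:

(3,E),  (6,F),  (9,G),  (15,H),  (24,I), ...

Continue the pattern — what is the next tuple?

First value: each term is the sum of the two before it, so 3, 6, 9, 15, 24 → 39.
Letter: E, F, G, H, I → J (letters move forward 1 place in the alphabet).
So the next tuple is (39,J).

(39,J)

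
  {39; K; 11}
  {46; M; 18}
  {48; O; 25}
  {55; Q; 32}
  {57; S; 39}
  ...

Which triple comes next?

{64; U; 46}

First entry: 39, 46, 48, 55, 57 → 64 (alternating steps +7, +2, +7, +2, …).
Letter — letters move forward 2 places in the alphabet: K, M, O, Q, S → U.
Third entry: +7 each step, so 11, 18, 25, 32, 39 → 46.
Combining the parts gives {64; U; 46}.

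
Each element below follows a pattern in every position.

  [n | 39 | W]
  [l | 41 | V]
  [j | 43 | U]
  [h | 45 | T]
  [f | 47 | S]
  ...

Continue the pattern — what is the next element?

First letter: n, l, j, h, f → d (letters move back 2 places in the alphabet).
Second entry goes 39, 41, 43, 45, 47 → 49 (+2 each step).
Second letter: letters move back 1 place in the alphabet; W, V, U, T, S → R.
Combining the parts gives [d | 49 | R].

[d | 49 | R]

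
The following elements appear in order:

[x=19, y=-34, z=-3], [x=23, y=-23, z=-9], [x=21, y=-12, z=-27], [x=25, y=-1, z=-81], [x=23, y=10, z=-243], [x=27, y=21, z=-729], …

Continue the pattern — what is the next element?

[x=25, y=32, z=-2187]

X: 19, 23, 21, 25, 23, 27 → 25 (alternating steps +4, −2, +4, −2, …).
Y — +11 each step: -34, -23, -12, -1, 10, 21 → 32.
Z goes -3, -9, -27, -81, -243, -729 → -2187 (×3 each step).
Combining the parts gives [x=25, y=32, z=-2187].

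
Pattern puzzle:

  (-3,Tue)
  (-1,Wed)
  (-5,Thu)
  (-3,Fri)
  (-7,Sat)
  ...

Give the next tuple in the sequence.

For the first value, alternating steps +2, −4, +2, −4, …: -3, -1, -5, -3, -7 → -5.
Day: Tue, Wed, Thu, Fri, Sat → Sun (runs through the weekdays Mon→Sun).
Combining the parts gives (-5,Sun).

(-5,Sun)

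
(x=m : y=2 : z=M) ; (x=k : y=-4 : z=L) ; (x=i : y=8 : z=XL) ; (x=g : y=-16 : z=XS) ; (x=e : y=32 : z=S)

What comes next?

X: letters move back 2 places in the alphabet, so m, k, i, g, e → c.
Y: 2, -4, 8, -16, 32 → -64 (×(-2) each step).
Z: runs through clothing sizes XS→XL, so M, L, XL, XS, S → M.
Putting it together: (x=c : y=-64 : z=M).

(x=c : y=-64 : z=M)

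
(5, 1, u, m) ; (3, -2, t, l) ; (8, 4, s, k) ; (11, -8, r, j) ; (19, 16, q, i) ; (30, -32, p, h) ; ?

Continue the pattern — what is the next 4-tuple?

(49, 64, o, g)

For the first part, each term is the sum of the two before it: 5, 3, 8, 11, 19, 30 → 49.
Second part: ×(-2) each step; 1, -2, 4, -8, 16, -32 → 64.
First letter: u, t, s, r, q, p → o (letters move back 1 place in the alphabet).
Second letter goes m, l, k, j, i, h → g (letters move back 1 place in the alphabet).
Putting it together: (49, 64, o, g).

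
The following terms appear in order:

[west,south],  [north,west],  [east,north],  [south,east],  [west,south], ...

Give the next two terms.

[north,west], [east,north]

First direction: west, north, east, south, west → north → east (repeats west → north → east → south).
Second direction: repeats south → west → north → east; south, west, north, east, south → west → north.
Putting the parts together: [north,west] and then [east,north].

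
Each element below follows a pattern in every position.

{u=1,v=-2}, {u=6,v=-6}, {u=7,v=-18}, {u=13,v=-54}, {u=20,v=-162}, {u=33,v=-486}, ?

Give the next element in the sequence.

U — each term is the sum of the two before it: 1, 6, 7, 13, 20, 33 → 53.
V: -2, -6, -18, -54, -162, -486 → -1458 (×3 each step).
So the next element is {u=53,v=-1458}.

{u=53,v=-1458}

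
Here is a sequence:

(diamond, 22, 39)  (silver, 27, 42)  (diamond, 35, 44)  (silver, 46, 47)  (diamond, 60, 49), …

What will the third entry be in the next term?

Third entry: alternating steps +3, +2, +3, +2, …; 39, 42, 44, 47, 49 → 52.

52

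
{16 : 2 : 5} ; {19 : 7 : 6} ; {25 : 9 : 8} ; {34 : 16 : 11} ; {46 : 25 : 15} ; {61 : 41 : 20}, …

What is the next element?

First slot: 16, 19, 25, 34, 46, 61 → 79 (differences are 3, 6, 9, … (increasing by 3 each time)).
Second slot goes 2, 7, 9, 16, 25, 41 → 66 (each term is the sum of the two before it).
Third slot goes 5, 6, 8, 11, 15, 20 → 26 (differences are 1, 2, 3, … (increasing by 1 each time)).
So the next element is {79 : 66 : 26}.

{79 : 66 : 26}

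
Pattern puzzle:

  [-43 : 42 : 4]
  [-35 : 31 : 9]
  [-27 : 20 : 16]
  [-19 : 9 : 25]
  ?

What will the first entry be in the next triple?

-11

First entry: +8 each step; -43, -35, -27, -19 → -11.
For the second entry, −11 each step: 42, 31, 20, 9 → -2.
For the third entry, perfect squares: 2², 3², 4², …: 4, 9, 16, 25 → 36.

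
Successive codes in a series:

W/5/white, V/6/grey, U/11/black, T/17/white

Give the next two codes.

Letter: letters move back 1 place in the alphabet, so W, V, U, T → S → R.
Second component: each term is the sum of the two before it; 5, 6, 11, 17 → 28 → 45.
Shade: repeats white → grey → black, so white, grey, black, white → grey → black.
So the next two codes are S/28/grey and R/45/black.

S/28/grey then R/45/black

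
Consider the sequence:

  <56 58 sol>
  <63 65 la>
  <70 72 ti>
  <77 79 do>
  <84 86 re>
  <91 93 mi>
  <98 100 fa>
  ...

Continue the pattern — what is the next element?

<105 107 sol>

First part: 56, 63, 70, 77, 84, 91, 98 → 105 (+7 each step).
Second part: always 2 more than the first part; 58, 65, 72, 79, 86, 93, 100 → 107.
Note goes sol, la, ti, do, re, mi, fa → sol (runs through the solfège scale do→ti).
Putting it together: <105 107 sol>.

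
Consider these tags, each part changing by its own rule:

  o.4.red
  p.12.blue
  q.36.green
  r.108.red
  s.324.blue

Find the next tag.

t.972.green

Letter: letters move forward 1 place in the alphabet, so o, p, q, r, s → t.
Second component: 4, 12, 36, 108, 324 → 972 (×3 each step).
Colour — repeats red → blue → green: red, blue, green, red, blue → green.
So the next tag is t.972.green.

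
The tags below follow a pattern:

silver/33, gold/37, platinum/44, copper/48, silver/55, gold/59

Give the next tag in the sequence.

Metal goes silver, gold, platinum, copper, silver, gold → platinum (repeats silver → gold → platinum → copper).
Second component: alternating steps +4, +7, +4, +7, …, so 33, 37, 44, 48, 55, 59 → 66.
So the next tag is platinum/66.

platinum/66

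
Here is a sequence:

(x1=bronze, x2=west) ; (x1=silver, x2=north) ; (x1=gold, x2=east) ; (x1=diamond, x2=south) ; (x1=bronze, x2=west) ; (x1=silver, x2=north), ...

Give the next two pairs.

X1 goes bronze, silver, gold, diamond, bronze, silver → gold → diamond (repeats bronze → silver → gold → diamond).
X2: repeats west → north → east → south; west, north, east, south, west, north → east → south.
So the next two pairs are (x1=gold, x2=east) and (x1=diamond, x2=south).

(x1=gold, x2=east), (x1=diamond, x2=south)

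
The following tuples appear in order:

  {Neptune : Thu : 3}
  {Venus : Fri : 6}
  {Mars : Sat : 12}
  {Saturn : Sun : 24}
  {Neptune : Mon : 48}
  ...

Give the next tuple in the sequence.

Planet: repeats Neptune → Venus → Mars → Saturn, so Neptune, Venus, Mars, Saturn, Neptune → Venus.
Day: Thu, Fri, Sat, Sun, Mon → Tue (runs through the weekdays Mon→Sun).
Third component — ×2 each step: 3, 6, 12, 24, 48 → 96.
Putting it together: {Venus : Tue : 96}.

{Venus : Tue : 96}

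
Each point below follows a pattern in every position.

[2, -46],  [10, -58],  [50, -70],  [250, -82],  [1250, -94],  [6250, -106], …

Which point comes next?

First slot: 2, 10, 50, 250, 1250, 6250 → 31250 (×5 each step).
Second slot — −12 each step: -46, -58, -70, -82, -94, -106 → -118.
Putting it together: [31250, -118].

[31250, -118]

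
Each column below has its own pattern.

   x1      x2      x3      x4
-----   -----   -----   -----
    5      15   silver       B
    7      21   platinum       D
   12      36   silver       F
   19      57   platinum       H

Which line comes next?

Column x1: each term is the sum of the two before it; 5, 7, 12, 19 → 31.
Column x2: always 3 × the column x1; 15, 21, 36, 57 → 93.
For the column x3, alternates silver ↔ platinum: silver, platinum, silver, platinum → silver.
Column x4 — letters move forward 2 places in the alphabet: B, D, F, H → J.
Putting it together: 31  93  silver  J.

31  93  silver  J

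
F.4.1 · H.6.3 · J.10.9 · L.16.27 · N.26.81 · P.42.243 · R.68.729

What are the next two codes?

T.110.2187 then V.178.6561

For the letter, letters move forward 2 places in the alphabet: F, H, J, L, N, P, R → T → V.
Second component: 4, 6, 10, 16, 26, 42, 68 → 110 → 178 (each term is the sum of the two before it).
Third component — ×3 each step: 1, 3, 9, 27, 81, 243, 729 → 2187 → 6561.
Putting the parts together: T.110.2187 and then V.178.6561.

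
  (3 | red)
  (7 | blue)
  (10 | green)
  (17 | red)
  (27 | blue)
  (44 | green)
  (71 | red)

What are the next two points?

(115 | blue), (186 | green)

First value — each term is the sum of the two before it: 3, 7, 10, 17, 27, 44, 71 → 115 → 186.
Colour — repeats red → blue → green: red, blue, green, red, blue, green, red → blue → green.
So the next two points are (115 | blue) and (186 | green).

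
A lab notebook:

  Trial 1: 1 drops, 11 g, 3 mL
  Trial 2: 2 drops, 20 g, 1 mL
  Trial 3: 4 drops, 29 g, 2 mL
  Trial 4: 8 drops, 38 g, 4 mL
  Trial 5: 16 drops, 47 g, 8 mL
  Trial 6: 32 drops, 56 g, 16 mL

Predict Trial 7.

Drops: ×2 each step; 1, 2, 4, 8, 16, 32 → 64.
G — +9 each step: 11, 20, 29, 38, 47, 56 → 65.
ML: always the previous value of the drops, so 3, 1, 2, 4, 8, 16 → 32.
Putting it together: 64 drops, 65 g, 32 mL.

64 drops, 65 g, 32 mL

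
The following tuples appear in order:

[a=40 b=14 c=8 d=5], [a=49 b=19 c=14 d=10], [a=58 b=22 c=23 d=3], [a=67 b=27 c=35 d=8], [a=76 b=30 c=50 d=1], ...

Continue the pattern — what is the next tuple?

A: +9 each step; 40, 49, 58, 67, 76 → 85.
For the b, alternating steps +5, +3, +5, +3, …: 14, 19, 22, 27, 30 → 35.
C: differences are 6, 9, 12, … (increasing by 3 each time), so 8, 14, 23, 35, 50 → 68.
For the d, alternating steps +5, −7, +5, −7, …: 5, 10, 3, 8, 1 → 6.
Putting it together: [a=85 b=35 c=68 d=6].

[a=85 b=35 c=68 d=6]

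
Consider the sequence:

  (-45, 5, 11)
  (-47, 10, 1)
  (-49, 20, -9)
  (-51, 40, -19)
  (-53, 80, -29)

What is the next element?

(-55, 160, -39)

For the first value, −2 each step: -45, -47, -49, -51, -53 → -55.
For the second value, ×2 each step: 5, 10, 20, 40, 80 → 160.
Third value: −10 each step, so 11, 1, -9, -19, -29 → -39.
So the next element is (-55, 160, -39).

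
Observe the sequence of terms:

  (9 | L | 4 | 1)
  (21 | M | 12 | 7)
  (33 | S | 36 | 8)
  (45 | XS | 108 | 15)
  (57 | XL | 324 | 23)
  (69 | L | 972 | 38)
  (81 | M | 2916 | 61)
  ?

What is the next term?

(93 | S | 8748 | 99)

First component: 9, 21, 33, 45, 57, 69, 81 → 93 (+12 each step).
Size: L, M, S, XS, XL, L, M → S (repeats L → M → S → XS → XL).
Third component: 4, 12, 36, 108, 324, 972, 2916 → 8748 (×3 each step).
Fourth component goes 1, 7, 8, 15, 23, 38, 61 → 99 (each term is the sum of the two before it).
So the next term is (93 | S | 8748 | 99).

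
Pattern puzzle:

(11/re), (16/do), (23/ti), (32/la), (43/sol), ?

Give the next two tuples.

First part: differences are 5, 7, 9, … (increasing by 2 each time); 11, 16, 23, 32, 43 → 56 → 71.
Note — runs backward through the solfège scale do→ti: re, do, ti, la, sol → fa → mi.
Putting the parts together: (56/fa) and then (71/mi).

(56/fa), (71/mi)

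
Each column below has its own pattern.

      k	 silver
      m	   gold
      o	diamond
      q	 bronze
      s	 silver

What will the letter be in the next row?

For the letter, letters move forward 2 places in the alphabet: k, m, o, q, s → u.

u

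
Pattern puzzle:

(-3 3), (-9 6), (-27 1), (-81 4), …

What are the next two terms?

(-243 -1), (-729 2)

First part: ×3 each step; -3, -9, -27, -81 → -243 → -729.
For the second part, alternating steps +3, −5, +3, −5, …: 3, 6, 1, 4 → -1 → 2.
Putting the parts together: (-243 -1) and then (-729 2).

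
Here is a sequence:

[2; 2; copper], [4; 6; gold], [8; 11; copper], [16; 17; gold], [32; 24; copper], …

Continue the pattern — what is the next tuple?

[64; 32; gold]

For the first coordinate, ×2 each step: 2, 4, 8, 16, 32 → 64.
Second coordinate: 2, 6, 11, 17, 24 → 32 (differences are 4, 5, 6, … (increasing by 1 each time)).
Metal: alternates copper ↔ gold, so copper, gold, copper, gold, copper → gold.
Combining the parts gives [64; 32; gold].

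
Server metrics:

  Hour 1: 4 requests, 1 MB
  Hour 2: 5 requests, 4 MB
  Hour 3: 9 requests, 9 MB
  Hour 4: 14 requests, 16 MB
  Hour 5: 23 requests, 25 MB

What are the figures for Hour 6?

37 requests, 36 MB

Requests goes 4, 5, 9, 14, 23 → 37 (each term is the sum of the two before it).
MB: perfect squares: 1², 2², 3², …; 1, 4, 9, 16, 25 → 36.
Putting it together: 37 requests, 36 MB.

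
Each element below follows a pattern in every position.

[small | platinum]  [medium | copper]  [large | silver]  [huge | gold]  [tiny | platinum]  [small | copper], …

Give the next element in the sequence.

Size: small, medium, large, huge, tiny, small → medium (repeats small → medium → large → huge → tiny).
Metal goes platinum, copper, silver, gold, platinum, copper → silver (repeats platinum → copper → silver → gold).
Putting it together: [medium | silver].

[medium | silver]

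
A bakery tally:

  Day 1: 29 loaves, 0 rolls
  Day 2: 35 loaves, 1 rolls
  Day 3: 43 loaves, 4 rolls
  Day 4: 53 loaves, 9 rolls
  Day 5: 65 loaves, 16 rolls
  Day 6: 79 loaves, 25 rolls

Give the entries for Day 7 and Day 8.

95 loaves, 36 rolls; 113 loaves, 49 rolls

Loaves — differences are 6, 8, 10, … (increasing by 2 each time): 29, 35, 43, 53, 65, 79 → 95 → 113.
Rolls goes 0, 1, 4, 9, 16, 25 → 36 → 49 (differences are 1, 3, 5, … (increasing by 2 each time)).
Putting the parts together: 95 loaves, 36 rolls and then 113 loaves, 49 rolls.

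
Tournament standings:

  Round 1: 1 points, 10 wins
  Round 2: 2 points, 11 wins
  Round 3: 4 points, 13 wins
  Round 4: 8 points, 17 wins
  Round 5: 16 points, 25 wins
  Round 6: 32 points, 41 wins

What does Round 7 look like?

Points: ×2 each step, so 1, 2, 4, 8, 16, 32 → 64.
Wins: always 9 more than the points, so 10, 11, 13, 17, 25, 41 → 73.
Putting it together: 64 points, 73 wins.

64 points, 73 wins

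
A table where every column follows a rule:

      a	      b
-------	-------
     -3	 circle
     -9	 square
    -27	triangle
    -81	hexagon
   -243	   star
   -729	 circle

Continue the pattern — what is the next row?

-2187  square

Column a goes -3, -9, -27, -81, -243, -729 → -2187 (×3 each step).
For the column b, repeats circle → square → triangle → hexagon → star: circle, square, triangle, hexagon, star, circle → square.
Combining the parts gives -2187  square.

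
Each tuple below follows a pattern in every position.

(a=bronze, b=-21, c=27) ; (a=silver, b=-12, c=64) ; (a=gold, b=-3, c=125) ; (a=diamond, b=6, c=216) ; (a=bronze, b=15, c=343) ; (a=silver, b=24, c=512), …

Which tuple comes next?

A: repeats bronze → silver → gold → diamond, so bronze, silver, gold, diamond, bronze, silver → gold.
B: +9 each step, so -21, -12, -3, 6, 15, 24 → 33.
C — perfect cubes: 3³, 4³, 5³, …: 27, 64, 125, 216, 343, 512 → 729.
Combining the parts gives (a=gold, b=33, c=729).

(a=gold, b=33, c=729)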